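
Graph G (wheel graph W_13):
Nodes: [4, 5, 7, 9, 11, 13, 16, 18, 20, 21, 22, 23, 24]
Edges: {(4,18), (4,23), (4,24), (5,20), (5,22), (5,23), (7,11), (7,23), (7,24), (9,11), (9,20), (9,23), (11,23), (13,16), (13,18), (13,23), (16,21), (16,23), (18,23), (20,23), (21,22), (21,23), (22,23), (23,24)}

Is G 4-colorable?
A valid 4-coloring: color 1: [23]; color 2: [11, 16, 18, 20, 22, 24]; color 3: [4, 5, 7, 9, 13, 21].
(χ(G) = 3 ≤ 4.)

Yes, G is 4-colorable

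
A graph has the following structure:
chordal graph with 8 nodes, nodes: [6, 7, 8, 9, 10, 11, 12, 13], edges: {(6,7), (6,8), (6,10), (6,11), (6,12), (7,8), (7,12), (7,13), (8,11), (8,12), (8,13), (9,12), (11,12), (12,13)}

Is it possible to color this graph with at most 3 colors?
The clique on vertices [7, 8, 12, 13] has size 4 > 3, so it alone needs 4 colors.

No, G is not 3-colorable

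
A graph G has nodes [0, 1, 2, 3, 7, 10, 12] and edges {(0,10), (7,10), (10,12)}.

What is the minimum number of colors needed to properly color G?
Clique number ω(G) = 2 (lower bound: χ ≥ ω).
The graph is bipartite (no odd cycle), so 2 colors suffice: χ(G) = 2.
A valid 2-coloring: color 1: [1, 2, 3, 10]; color 2: [0, 7, 12].

χ(G) = 2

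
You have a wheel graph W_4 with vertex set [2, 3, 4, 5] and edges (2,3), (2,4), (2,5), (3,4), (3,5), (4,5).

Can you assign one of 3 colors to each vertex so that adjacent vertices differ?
The clique on vertices [2, 3, 4, 5] has size 4 > 3, so it alone needs 4 colors.

No, G is not 3-colorable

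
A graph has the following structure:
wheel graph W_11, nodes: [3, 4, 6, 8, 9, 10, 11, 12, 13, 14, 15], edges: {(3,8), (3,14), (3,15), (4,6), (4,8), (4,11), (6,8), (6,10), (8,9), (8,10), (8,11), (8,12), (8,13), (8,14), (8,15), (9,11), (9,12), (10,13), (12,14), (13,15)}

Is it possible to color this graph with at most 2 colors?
The clique on vertices [3, 8, 14] has size 3 > 2, so it alone needs 3 colors.

No, G is not 2-colorable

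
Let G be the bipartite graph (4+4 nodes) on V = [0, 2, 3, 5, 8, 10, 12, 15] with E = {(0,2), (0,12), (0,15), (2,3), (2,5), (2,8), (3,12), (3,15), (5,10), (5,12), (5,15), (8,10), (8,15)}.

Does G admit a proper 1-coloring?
Edge (0,2) forces its endpoints to differ, so 1 color is not enough.

No, G is not 1-colorable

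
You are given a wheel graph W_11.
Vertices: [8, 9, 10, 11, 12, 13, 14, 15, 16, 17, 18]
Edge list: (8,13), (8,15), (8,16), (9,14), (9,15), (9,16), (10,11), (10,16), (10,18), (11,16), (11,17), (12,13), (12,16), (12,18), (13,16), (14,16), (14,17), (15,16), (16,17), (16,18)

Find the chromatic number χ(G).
Clique number ω(G) = 3 (lower bound: χ ≥ ω).
The clique on [8, 13, 16] has size 3, forcing χ ≥ 3, and the coloring below uses 3 colors, so χ(G) = 3.
A valid 3-coloring: color 1: [16]; color 2: [11, 13, 14, 15, 18]; color 3: [8, 9, 10, 12, 17].

χ(G) = 3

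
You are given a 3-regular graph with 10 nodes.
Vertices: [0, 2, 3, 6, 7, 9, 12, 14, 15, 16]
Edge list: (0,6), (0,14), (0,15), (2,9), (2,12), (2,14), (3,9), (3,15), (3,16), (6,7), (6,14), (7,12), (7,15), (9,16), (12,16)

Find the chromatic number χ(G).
Clique number ω(G) = 3 (lower bound: χ ≥ ω).
The clique on [0, 6, 14] has size 3, forcing χ ≥ 3, and the coloring below uses 3 colors, so χ(G) = 3.
A valid 3-coloring: color 1: [6, 9, 12, 15]; color 2: [3, 7, 14]; color 3: [0, 2, 16].

χ(G) = 3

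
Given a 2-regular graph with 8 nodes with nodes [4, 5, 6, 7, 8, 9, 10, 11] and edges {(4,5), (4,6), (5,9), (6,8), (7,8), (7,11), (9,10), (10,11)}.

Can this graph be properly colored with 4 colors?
A valid 4-coloring: color 1: [4, 8, 9, 11]; color 2: [5, 6, 7, 10].
(χ(G) = 2 ≤ 4.)

Yes, G is 4-colorable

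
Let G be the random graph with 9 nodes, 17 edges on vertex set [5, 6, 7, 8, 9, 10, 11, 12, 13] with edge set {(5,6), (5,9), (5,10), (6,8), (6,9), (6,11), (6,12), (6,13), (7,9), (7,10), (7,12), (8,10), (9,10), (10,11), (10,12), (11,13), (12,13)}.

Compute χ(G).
χ(G) = 3

Clique number ω(G) = 3 (lower bound: χ ≥ ω).
The clique on [5, 9, 10] has size 3, forcing χ ≥ 3, and the coloring below uses 3 colors, so χ(G) = 3.
A valid 3-coloring: color 1: [6, 10]; color 2: [8, 9, 11, 12]; color 3: [5, 7, 13].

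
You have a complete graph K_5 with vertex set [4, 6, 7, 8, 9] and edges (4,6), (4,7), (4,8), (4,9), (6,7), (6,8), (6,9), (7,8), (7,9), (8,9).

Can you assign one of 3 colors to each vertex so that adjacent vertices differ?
No, G is not 3-colorable

The clique on vertices [4, 6, 7, 8, 9] has size 5 > 3, so it alone needs 5 colors.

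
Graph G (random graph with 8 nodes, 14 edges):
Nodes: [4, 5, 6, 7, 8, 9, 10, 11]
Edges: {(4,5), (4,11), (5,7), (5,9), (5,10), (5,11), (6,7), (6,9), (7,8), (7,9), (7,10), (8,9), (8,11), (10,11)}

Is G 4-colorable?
Yes, G is 4-colorable

A valid 4-coloring: color 1: [5, 6, 8]; color 2: [7, 11]; color 3: [4, 9, 10].
(χ(G) = 3 ≤ 4.)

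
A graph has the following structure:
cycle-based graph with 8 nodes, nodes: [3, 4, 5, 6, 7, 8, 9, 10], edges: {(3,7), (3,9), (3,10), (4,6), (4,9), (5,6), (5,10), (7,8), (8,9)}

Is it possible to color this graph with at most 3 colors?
Yes, G is 3-colorable

A valid 3-coloring: color 1: [3, 4, 5, 8]; color 2: [6, 7, 9, 10].
(χ(G) = 2 ≤ 3.)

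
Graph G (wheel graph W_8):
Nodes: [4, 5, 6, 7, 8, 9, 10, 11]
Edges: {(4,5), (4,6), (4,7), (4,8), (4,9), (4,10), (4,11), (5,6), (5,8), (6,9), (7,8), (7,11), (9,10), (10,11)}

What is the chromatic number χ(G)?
χ(G) = 4

Clique number ω(G) = 3 (lower bound: χ ≥ ω).
Odd cycle [7, 8, 5, 6, 9, 10, 11] needs 3 colors (χ ≥ 3).
Vertex 4 is adjacent to every vertex of [5, 6, 7, 8, 9, 10, 11], which already need 3 colors among themselves, so 4 needs a new color (χ ≥ 4).
The coloring below uses 4 colors, so χ(G) = 4.
A valid 4-coloring: color 1: [4]; color 2: [5, 7, 10]; color 3: [6, 8, 11]; color 4: [9].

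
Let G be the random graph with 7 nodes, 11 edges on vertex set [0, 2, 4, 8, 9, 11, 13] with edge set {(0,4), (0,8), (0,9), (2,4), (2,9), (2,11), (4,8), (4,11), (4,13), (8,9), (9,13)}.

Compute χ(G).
Clique number ω(G) = 3 (lower bound: χ ≥ ω).
The clique on [0, 8, 9] has size 3, forcing χ ≥ 3, and the coloring below uses 3 colors, so χ(G) = 3.
A valid 3-coloring: color 1: [4, 9]; color 2: [0, 2, 13]; color 3: [8, 11].

χ(G) = 3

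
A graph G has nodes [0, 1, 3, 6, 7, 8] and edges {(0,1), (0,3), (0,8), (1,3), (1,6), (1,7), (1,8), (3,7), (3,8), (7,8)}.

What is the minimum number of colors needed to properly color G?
χ(G) = 4

Clique number ω(G) = 4 (lower bound: χ ≥ ω).
The clique on [0, 1, 3, 8] has size 4, forcing χ ≥ 4, and the coloring below uses 4 colors, so χ(G) = 4.
A valid 4-coloring: color 1: [1]; color 2: [6, 8]; color 3: [3]; color 4: [0, 7].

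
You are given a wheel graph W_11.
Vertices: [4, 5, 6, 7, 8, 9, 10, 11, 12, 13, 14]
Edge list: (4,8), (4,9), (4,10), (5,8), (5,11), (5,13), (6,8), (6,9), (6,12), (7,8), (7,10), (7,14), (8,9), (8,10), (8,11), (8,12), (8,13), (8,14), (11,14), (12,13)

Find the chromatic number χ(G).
χ(G) = 3

Clique number ω(G) = 3 (lower bound: χ ≥ ω).
The clique on [4, 8, 9] has size 3, forcing χ ≥ 3, and the coloring below uses 3 colors, so χ(G) = 3.
A valid 3-coloring: color 1: [8]; color 2: [5, 9, 10, 12, 14]; color 3: [4, 6, 7, 11, 13].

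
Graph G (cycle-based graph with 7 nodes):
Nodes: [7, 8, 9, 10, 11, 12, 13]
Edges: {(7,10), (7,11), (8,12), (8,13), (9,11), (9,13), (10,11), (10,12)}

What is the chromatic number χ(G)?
χ(G) = 3

Clique number ω(G) = 3 (lower bound: χ ≥ ω).
The clique on [7, 10, 11] has size 3, forcing χ ≥ 3, and the coloring below uses 3 colors, so χ(G) = 3.
A valid 3-coloring: color 1: [11, 12, 13]; color 2: [8, 9, 10]; color 3: [7].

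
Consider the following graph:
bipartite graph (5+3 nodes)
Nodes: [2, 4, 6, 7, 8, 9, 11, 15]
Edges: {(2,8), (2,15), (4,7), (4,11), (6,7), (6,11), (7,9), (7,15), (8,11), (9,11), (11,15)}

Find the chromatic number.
χ(G) = 2

Clique number ω(G) = 2 (lower bound: χ ≥ ω).
The graph is bipartite (no odd cycle), so 2 colors suffice: χ(G) = 2.
A valid 2-coloring: color 1: [2, 7, 11]; color 2: [4, 6, 8, 9, 15].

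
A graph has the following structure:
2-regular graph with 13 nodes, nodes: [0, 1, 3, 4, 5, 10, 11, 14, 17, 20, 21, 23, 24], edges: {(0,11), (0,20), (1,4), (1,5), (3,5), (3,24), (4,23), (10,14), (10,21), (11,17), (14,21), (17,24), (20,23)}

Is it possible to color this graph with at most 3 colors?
Yes, G is 3-colorable

A valid 3-coloring: color 1: [0, 1, 3, 17, 21, 23]; color 2: [4, 5, 10, 11, 20, 24]; color 3: [14].
(χ(G) = 3 ≤ 3.)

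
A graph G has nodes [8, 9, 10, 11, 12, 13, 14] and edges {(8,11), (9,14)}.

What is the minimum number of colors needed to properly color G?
χ(G) = 2

Clique number ω(G) = 2 (lower bound: χ ≥ ω).
The graph is bipartite (no odd cycle), so 2 colors suffice: χ(G) = 2.
A valid 2-coloring: color 1: [8, 9, 10, 12, 13]; color 2: [11, 14].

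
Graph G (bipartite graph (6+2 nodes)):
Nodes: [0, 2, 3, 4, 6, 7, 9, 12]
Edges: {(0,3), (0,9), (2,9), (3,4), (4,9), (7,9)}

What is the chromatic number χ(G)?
Clique number ω(G) = 2 (lower bound: χ ≥ ω).
The graph is bipartite (no odd cycle), so 2 colors suffice: χ(G) = 2.
A valid 2-coloring: color 1: [3, 6, 9, 12]; color 2: [0, 2, 4, 7].

χ(G) = 2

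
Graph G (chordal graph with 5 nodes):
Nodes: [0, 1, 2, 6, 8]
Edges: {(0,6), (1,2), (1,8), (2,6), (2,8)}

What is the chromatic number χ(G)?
χ(G) = 3

Clique number ω(G) = 3 (lower bound: χ ≥ ω).
The clique on [1, 2, 8] has size 3, forcing χ ≥ 3, and the coloring below uses 3 colors, so χ(G) = 3.
A valid 3-coloring: color 1: [0, 2]; color 2: [1, 6]; color 3: [8].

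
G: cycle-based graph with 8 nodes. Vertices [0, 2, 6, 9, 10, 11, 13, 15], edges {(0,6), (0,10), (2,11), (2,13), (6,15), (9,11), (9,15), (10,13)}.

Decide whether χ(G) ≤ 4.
A valid 4-coloring: color 1: [0, 11, 13, 15]; color 2: [2, 6, 9, 10].
(χ(G) = 2 ≤ 4.)

Yes, G is 4-colorable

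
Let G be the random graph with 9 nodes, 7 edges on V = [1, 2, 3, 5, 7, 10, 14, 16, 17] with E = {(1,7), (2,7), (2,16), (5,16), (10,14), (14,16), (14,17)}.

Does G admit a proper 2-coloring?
A valid 2-coloring: color 1: [3, 7, 10, 16, 17]; color 2: [1, 2, 5, 14].
(χ(G) = 2 ≤ 2.)

Yes, G is 2-colorable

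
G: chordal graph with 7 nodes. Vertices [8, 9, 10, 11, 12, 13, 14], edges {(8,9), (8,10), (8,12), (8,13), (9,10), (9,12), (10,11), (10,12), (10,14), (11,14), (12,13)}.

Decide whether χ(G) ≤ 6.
A valid 6-coloring: color 1: [10, 13]; color 2: [11, 12]; color 3: [8, 14]; color 4: [9].
(χ(G) = 4 ≤ 6.)

Yes, G is 6-colorable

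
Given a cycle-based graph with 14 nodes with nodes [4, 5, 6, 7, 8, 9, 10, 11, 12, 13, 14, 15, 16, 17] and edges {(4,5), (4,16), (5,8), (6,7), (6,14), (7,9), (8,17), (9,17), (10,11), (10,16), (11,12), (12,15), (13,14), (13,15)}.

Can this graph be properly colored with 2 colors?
Yes, G is 2-colorable

A valid 2-coloring: color 1: [4, 6, 8, 9, 10, 12, 13]; color 2: [5, 7, 11, 14, 15, 16, 17].
(χ(G) = 2 ≤ 2.)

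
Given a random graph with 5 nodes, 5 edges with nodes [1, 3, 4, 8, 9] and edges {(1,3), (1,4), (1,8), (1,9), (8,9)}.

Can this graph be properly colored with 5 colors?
A valid 5-coloring: color 1: [1]; color 2: [3, 4, 9]; color 3: [8].
(χ(G) = 3 ≤ 5.)

Yes, G is 5-colorable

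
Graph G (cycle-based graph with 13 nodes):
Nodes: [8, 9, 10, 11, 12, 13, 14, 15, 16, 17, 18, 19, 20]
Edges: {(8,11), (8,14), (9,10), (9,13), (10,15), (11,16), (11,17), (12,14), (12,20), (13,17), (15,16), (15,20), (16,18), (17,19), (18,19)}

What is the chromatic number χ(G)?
Clique number ω(G) = 2 (lower bound: χ ≥ ω).
Odd cycle [16, 15, 20, 12, 14, 8, 11] needs 3 colors (χ ≥ 3).
The coloring below uses 3 colors, so χ(G) = 3.
A valid 3-coloring: color 1: [11, 12, 13, 15, 18]; color 2: [8, 9, 16, 17, 20]; color 3: [10, 14, 19].

χ(G) = 3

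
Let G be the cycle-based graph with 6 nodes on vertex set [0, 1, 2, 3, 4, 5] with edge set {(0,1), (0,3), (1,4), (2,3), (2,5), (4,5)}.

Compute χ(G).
χ(G) = 2

Clique number ω(G) = 2 (lower bound: χ ≥ ω).
The graph is bipartite (no odd cycle), so 2 colors suffice: χ(G) = 2.
A valid 2-coloring: color 1: [1, 3, 5]; color 2: [0, 2, 4].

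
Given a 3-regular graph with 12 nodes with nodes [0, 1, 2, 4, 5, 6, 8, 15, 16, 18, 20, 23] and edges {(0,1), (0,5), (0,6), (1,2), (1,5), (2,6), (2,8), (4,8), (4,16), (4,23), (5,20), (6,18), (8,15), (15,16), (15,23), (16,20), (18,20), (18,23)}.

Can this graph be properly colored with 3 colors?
Yes, G is 3-colorable

A valid 3-coloring: color 1: [2, 4, 5, 15, 18]; color 2: [1, 6, 8, 16, 23]; color 3: [0, 20].
(χ(G) = 3 ≤ 3.)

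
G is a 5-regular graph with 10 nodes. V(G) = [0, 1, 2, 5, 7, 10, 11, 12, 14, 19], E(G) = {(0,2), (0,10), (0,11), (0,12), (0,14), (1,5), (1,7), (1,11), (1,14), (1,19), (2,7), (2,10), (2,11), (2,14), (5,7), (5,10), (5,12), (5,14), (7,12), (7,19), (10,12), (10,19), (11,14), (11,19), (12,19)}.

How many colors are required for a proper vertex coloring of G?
χ(G) = 4

Clique number ω(G) = 4 (lower bound: χ ≥ ω).
The clique on [0, 2, 11, 14] has size 4, forcing χ ≥ 4, and the coloring below uses 4 colors, so χ(G) = 4.
A valid 4-coloring: color 1: [7, 10, 11]; color 2: [1, 2, 12]; color 3: [14, 19]; color 4: [0, 5].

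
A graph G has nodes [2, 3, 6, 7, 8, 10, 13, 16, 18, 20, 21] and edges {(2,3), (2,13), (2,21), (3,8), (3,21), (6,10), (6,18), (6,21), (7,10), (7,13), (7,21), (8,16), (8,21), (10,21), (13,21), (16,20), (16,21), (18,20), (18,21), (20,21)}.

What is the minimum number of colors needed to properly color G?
Clique number ω(G) = 3 (lower bound: χ ≥ ω).
The clique on [2, 3, 21] has size 3, forcing χ ≥ 3, and the coloring below uses 3 colors, so χ(G) = 3.
A valid 3-coloring: color 1: [21]; color 2: [2, 6, 7, 8, 20]; color 3: [3, 10, 13, 16, 18].

χ(G) = 3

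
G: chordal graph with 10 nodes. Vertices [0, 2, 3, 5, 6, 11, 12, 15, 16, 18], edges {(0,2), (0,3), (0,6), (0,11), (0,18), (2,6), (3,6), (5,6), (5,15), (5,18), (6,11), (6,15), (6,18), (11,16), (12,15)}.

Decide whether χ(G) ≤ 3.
Yes, G is 3-colorable

A valid 3-coloring: color 1: [6, 12, 16]; color 2: [0, 5]; color 3: [2, 3, 11, 15, 18].
(χ(G) = 3 ≤ 3.)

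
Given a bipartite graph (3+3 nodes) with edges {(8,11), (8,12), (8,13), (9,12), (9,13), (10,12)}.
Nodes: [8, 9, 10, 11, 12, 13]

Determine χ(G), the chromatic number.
Clique number ω(G) = 2 (lower bound: χ ≥ ω).
The graph is bipartite (no odd cycle), so 2 colors suffice: χ(G) = 2.
A valid 2-coloring: color 1: [11, 12, 13]; color 2: [8, 9, 10].

χ(G) = 2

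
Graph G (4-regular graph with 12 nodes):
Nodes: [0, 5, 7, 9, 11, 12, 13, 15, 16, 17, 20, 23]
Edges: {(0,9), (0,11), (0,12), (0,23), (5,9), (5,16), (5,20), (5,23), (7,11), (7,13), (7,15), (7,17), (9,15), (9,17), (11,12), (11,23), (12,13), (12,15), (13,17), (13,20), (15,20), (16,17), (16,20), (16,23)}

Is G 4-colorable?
A valid 4-coloring: color 1: [7, 9, 12, 20, 23]; color 2: [0, 5, 15, 17]; color 3: [11, 13, 16].
(χ(G) = 3 ≤ 4.)

Yes, G is 4-colorable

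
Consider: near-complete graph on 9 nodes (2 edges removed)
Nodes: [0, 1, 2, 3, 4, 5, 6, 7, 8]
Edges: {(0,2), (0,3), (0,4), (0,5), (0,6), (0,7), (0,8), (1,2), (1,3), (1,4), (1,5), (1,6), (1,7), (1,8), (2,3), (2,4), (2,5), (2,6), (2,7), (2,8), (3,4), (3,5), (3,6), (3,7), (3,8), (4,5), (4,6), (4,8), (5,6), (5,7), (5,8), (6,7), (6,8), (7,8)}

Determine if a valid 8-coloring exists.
Yes, G is 8-colorable

A valid 8-coloring: color 1: [6]; color 2: [2]; color 3: [3]; color 4: [8]; color 5: [5]; color 6: [4, 7]; color 7: [0, 1].
(χ(G) = 7 ≤ 8.)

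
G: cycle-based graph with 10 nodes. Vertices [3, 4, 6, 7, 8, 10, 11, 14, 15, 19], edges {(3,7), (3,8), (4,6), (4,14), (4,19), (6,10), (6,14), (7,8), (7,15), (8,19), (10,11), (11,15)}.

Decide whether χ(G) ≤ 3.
A valid 3-coloring: color 1: [6, 7, 11, 19]; color 2: [4, 8, 10, 15]; color 3: [3, 14].
(χ(G) = 3 ≤ 3.)

Yes, G is 3-colorable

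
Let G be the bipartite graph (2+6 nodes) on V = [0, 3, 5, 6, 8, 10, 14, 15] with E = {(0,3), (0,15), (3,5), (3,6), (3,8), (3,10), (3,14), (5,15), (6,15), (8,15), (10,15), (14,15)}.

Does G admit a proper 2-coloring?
A valid 2-coloring: color 1: [3, 15]; color 2: [0, 5, 6, 8, 10, 14].
(χ(G) = 2 ≤ 2.)

Yes, G is 2-colorable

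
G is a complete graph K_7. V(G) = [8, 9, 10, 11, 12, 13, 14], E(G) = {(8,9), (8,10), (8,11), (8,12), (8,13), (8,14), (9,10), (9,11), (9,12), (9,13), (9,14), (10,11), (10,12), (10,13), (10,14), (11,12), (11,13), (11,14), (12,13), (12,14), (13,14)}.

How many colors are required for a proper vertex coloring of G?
Clique number ω(G) = 7 (lower bound: χ ≥ ω).
The clique on [8, 9, 10, 11, 12, 13, 14] has size 7, forcing χ ≥ 7, and the coloring below uses 7 colors, so χ(G) = 7.
A valid 7-coloring: color 1: [11]; color 2: [13]; color 3: [10]; color 4: [8]; color 5: [9]; color 6: [14]; color 7: [12].

χ(G) = 7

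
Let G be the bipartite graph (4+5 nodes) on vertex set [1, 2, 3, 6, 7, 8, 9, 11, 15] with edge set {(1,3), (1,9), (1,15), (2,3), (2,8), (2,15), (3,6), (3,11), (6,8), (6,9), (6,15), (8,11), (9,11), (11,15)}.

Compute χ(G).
Clique number ω(G) = 2 (lower bound: χ ≥ ω).
The graph is bipartite (no odd cycle), so 2 colors suffice: χ(G) = 2.
A valid 2-coloring: color 1: [3, 7, 8, 9, 15]; color 2: [1, 2, 6, 11].

χ(G) = 2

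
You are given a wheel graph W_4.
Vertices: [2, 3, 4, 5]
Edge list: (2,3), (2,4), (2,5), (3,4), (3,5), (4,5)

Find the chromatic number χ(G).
Clique number ω(G) = 4 (lower bound: χ ≥ ω).
The clique on [2, 3, 4, 5] has size 4, forcing χ ≥ 4, and the coloring below uses 4 colors, so χ(G) = 4.
A valid 4-coloring: color 1: [2]; color 2: [3]; color 3: [4]; color 4: [5].

χ(G) = 4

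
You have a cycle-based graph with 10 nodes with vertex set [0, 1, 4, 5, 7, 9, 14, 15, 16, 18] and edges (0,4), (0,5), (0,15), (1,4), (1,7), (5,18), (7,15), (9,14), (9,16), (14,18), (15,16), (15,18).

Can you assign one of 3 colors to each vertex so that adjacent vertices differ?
A valid 3-coloring: color 1: [4, 5, 9, 15]; color 2: [0, 1, 16, 18]; color 3: [7, 14].
(χ(G) = 3 ≤ 3.)

Yes, G is 3-colorable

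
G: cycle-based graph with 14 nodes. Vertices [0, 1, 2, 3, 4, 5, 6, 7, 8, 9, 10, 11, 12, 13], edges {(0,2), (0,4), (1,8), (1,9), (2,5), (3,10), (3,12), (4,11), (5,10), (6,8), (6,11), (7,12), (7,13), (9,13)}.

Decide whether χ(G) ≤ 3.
Yes, G is 3-colorable

A valid 3-coloring: color 1: [0, 3, 5, 7, 8, 9, 11]; color 2: [1, 2, 4, 6, 10, 12, 13].
(χ(G) = 2 ≤ 3.)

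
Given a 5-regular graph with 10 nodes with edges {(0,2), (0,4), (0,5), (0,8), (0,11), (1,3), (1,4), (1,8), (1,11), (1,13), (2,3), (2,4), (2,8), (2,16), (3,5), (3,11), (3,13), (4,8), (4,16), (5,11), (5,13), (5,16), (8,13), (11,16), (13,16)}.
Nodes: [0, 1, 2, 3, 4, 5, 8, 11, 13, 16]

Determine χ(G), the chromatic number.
χ(G) = 4

Clique number ω(G) = 4 (lower bound: χ ≥ ω).
The clique on [0, 2, 4, 8] has size 4, forcing χ ≥ 4, and the coloring below uses 4 colors, so χ(G) = 4.
A valid 4-coloring: color 1: [2, 11, 13]; color 2: [0, 1, 16]; color 3: [3, 8]; color 4: [4, 5].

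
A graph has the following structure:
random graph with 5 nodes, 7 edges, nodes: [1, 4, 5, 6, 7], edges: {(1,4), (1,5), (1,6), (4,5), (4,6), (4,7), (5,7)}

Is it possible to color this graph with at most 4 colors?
A valid 4-coloring: color 1: [4]; color 2: [5, 6]; color 3: [1, 7].
(χ(G) = 3 ≤ 4.)

Yes, G is 4-colorable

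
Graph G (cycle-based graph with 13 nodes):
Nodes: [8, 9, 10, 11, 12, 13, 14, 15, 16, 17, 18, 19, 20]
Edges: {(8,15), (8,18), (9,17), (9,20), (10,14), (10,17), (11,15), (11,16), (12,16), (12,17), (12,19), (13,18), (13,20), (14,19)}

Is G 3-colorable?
A valid 3-coloring: color 1: [15, 16, 17, 18, 19, 20]; color 2: [8, 9, 10, 11, 12, 13]; color 3: [14].
(χ(G) = 3 ≤ 3.)

Yes, G is 3-colorable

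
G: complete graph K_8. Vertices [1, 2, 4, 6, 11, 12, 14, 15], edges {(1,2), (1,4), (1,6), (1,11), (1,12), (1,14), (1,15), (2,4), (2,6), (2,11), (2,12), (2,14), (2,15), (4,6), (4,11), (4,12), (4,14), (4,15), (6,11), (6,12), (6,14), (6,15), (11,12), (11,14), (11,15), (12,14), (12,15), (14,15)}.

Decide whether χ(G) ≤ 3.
No, G is not 3-colorable

The clique on vertices [1, 2, 4, 6, 11, 12, 14, 15] has size 8 > 3, so it alone needs 8 colors.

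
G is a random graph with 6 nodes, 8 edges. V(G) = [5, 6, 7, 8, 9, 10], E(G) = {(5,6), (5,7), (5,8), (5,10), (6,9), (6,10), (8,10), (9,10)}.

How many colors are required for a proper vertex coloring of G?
χ(G) = 3

Clique number ω(G) = 3 (lower bound: χ ≥ ω).
The clique on [6, 9, 10] has size 3, forcing χ ≥ 3, and the coloring below uses 3 colors, so χ(G) = 3.
A valid 3-coloring: color 1: [5, 9]; color 2: [7, 10]; color 3: [6, 8].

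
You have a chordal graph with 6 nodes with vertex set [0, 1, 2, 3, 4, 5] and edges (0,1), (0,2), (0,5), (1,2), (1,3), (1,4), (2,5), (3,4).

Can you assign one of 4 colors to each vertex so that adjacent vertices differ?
Yes, G is 4-colorable

A valid 4-coloring: color 1: [1, 5]; color 2: [2, 3]; color 3: [0, 4].
(χ(G) = 3 ≤ 4.)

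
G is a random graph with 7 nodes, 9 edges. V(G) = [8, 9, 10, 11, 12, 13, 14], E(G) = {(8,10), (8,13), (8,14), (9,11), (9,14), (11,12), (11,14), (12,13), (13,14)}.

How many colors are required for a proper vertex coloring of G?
χ(G) = 3

Clique number ω(G) = 3 (lower bound: χ ≥ ω).
The clique on [8, 13, 14] has size 3, forcing χ ≥ 3, and the coloring below uses 3 colors, so χ(G) = 3.
A valid 3-coloring: color 1: [10, 12, 14]; color 2: [8, 11]; color 3: [9, 13].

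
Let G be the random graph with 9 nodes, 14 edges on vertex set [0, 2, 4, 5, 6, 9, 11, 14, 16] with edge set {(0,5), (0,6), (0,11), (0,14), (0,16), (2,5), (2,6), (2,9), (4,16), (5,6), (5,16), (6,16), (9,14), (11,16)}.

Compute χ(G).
Clique number ω(G) = 4 (lower bound: χ ≥ ω).
The clique on [0, 5, 6, 16] has size 4, forcing χ ≥ 4, and the coloring below uses 4 colors, so χ(G) = 4.
A valid 4-coloring: color 1: [0, 2, 4]; color 2: [14, 16]; color 3: [5, 9, 11]; color 4: [6].

χ(G) = 4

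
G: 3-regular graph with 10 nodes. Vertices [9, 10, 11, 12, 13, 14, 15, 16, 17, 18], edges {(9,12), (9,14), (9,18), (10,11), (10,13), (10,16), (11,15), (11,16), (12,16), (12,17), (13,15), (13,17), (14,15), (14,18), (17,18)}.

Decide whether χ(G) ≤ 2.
No, G is not 2-colorable

The clique on vertices [9, 14, 18] has size 3 > 2, so it alone needs 3 colors.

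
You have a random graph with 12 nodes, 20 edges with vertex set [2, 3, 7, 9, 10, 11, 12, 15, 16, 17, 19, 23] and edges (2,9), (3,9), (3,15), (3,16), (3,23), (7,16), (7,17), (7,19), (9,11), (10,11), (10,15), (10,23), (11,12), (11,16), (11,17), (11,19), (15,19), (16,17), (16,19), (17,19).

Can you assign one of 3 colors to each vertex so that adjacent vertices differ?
No, G is not 3-colorable

The clique on vertices [7, 16, 17, 19] has size 4 > 3, so it alone needs 4 colors.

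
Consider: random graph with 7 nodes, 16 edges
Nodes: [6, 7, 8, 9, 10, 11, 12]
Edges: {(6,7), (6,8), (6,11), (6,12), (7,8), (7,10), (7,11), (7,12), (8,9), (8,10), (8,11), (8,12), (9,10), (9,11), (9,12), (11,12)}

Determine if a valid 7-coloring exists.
Yes, G is 7-colorable

A valid 7-coloring: color 1: [8]; color 2: [10, 12]; color 3: [7, 9]; color 4: [11]; color 5: [6].
(χ(G) = 5 ≤ 7.)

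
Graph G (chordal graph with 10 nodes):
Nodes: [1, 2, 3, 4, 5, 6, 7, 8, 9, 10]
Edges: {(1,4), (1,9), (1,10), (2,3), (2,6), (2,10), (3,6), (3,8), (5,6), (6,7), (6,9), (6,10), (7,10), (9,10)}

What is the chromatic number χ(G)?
χ(G) = 3

Clique number ω(G) = 3 (lower bound: χ ≥ ω).
The clique on [1, 9, 10] has size 3, forcing χ ≥ 3, and the coloring below uses 3 colors, so χ(G) = 3.
A valid 3-coloring: color 1: [1, 6, 8]; color 2: [3, 4, 5, 10]; color 3: [2, 7, 9].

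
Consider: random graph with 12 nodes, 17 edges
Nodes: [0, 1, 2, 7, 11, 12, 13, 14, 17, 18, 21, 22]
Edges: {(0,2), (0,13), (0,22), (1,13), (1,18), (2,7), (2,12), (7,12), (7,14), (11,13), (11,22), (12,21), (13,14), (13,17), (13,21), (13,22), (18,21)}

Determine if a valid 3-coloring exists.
A valid 3-coloring: color 1: [2, 13, 18]; color 2: [1, 7, 17, 21, 22]; color 3: [0, 11, 12, 14].
(χ(G) = 3 ≤ 3.)

Yes, G is 3-colorable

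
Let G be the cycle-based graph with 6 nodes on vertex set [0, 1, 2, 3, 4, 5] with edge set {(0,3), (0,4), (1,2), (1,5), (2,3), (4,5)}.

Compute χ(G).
χ(G) = 2

Clique number ω(G) = 2 (lower bound: χ ≥ ω).
The graph is bipartite (no odd cycle), so 2 colors suffice: χ(G) = 2.
A valid 2-coloring: color 1: [1, 3, 4]; color 2: [0, 2, 5].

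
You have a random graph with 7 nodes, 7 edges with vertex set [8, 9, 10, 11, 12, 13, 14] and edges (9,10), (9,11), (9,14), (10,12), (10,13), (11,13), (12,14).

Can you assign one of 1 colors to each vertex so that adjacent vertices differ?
Edge (9,10) forces its endpoints to differ, so 1 color is not enough.

No, G is not 1-colorable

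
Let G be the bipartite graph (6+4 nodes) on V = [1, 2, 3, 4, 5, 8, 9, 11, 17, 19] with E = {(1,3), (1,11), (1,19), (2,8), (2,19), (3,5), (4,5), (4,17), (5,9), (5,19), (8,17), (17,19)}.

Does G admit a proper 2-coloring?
A valid 2-coloring: color 1: [3, 4, 8, 9, 11, 19]; color 2: [1, 2, 5, 17].
(χ(G) = 2 ≤ 2.)

Yes, G is 2-colorable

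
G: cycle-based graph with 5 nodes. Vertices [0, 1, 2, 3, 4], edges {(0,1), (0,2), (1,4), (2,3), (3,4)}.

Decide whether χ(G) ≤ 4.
A valid 4-coloring: color 1: [1, 3]; color 2: [2, 4]; color 3: [0].
(χ(G) = 3 ≤ 4.)

Yes, G is 4-colorable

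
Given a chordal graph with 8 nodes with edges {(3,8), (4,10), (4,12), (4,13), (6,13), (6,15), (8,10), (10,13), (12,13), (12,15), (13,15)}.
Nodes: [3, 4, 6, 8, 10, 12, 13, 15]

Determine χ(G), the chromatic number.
Clique number ω(G) = 3 (lower bound: χ ≥ ω).
The clique on [4, 10, 13] has size 3, forcing χ ≥ 3, and the coloring below uses 3 colors, so χ(G) = 3.
A valid 3-coloring: color 1: [8, 13]; color 2: [3, 6, 10, 12]; color 3: [4, 15].

χ(G) = 3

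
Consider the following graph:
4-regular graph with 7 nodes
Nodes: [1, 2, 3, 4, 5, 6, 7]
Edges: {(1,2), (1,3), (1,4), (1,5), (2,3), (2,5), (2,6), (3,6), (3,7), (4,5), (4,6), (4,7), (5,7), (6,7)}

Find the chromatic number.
χ(G) = 4

Clique number ω(G) = 3 (lower bound: χ ≥ ω).
Suppose a proper 3-coloring c exists. The clique [1, 2, 3] takes 3 distinct colors; by symmetry let c(1) = 1, c(2) = 2, c(3) = 3.
- Vertex 5: neighbors [1, 2] already have colors [1, 2] ⇒ c(5) = 3.
- Vertex 4: neighbors [1, 5] already have colors [1, 3] ⇒ c(4) = 2.
- Vertex 6: neighbors [2, 3] already have colors [2, 3] ⇒ c(6) = 1.
- Vertex 7: neighbors [6, 4, 3] already have colors [1, 2, 3] — all 3 colors blocked. Contradiction.
The forced assignments end in a contradiction, so G has no proper 3-coloring (χ ≥ 4).
The coloring below uses 4 colors, so χ(G) = 4.
A valid 4-coloring: color 1: [2, 7]; color 2: [3, 5]; color 3: [1, 6]; color 4: [4].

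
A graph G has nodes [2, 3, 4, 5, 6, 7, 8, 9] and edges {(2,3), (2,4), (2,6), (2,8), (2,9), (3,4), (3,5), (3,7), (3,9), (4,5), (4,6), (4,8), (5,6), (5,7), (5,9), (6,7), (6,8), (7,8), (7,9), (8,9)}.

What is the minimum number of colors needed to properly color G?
χ(G) = 4

Clique number ω(G) = 4 (lower bound: χ ≥ ω).
The clique on [2, 4, 6, 8] has size 4, forcing χ ≥ 4, and the coloring below uses 4 colors, so χ(G) = 4.
A valid 4-coloring: color 1: [4, 9]; color 2: [2, 7]; color 3: [5, 8]; color 4: [3, 6].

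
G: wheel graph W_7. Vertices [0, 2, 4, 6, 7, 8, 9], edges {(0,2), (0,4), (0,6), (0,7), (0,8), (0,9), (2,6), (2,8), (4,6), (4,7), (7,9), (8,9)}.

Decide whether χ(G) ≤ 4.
A valid 4-coloring: color 1: [0]; color 2: [2, 4, 9]; color 3: [6, 7, 8].
(χ(G) = 3 ≤ 4.)

Yes, G is 4-colorable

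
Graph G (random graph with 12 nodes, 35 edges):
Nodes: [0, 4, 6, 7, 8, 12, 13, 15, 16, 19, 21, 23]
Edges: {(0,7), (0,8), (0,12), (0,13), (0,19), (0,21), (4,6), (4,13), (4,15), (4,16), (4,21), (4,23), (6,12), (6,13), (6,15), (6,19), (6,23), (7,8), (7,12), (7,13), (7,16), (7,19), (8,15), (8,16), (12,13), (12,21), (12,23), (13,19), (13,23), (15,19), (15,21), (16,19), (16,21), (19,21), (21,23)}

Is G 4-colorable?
A valid 4-coloring: color 1: [8, 13, 21]; color 2: [4, 12, 19]; color 3: [0, 15, 16, 23]; color 4: [6, 7].
(χ(G) = 4 ≤ 4.)

Yes, G is 4-colorable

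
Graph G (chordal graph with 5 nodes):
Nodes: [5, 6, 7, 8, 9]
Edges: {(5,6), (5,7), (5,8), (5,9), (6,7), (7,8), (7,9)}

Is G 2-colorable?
The clique on vertices [5, 7, 8] has size 3 > 2, so it alone needs 3 colors.

No, G is not 2-colorable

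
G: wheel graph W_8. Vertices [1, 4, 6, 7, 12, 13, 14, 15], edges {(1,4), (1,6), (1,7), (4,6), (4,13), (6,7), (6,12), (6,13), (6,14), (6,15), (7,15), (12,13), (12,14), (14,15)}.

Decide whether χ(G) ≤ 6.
A valid 6-coloring: color 1: [6]; color 2: [1, 12, 15]; color 3: [7, 13, 14]; color 4: [4].
(χ(G) = 4 ≤ 6.)

Yes, G is 6-colorable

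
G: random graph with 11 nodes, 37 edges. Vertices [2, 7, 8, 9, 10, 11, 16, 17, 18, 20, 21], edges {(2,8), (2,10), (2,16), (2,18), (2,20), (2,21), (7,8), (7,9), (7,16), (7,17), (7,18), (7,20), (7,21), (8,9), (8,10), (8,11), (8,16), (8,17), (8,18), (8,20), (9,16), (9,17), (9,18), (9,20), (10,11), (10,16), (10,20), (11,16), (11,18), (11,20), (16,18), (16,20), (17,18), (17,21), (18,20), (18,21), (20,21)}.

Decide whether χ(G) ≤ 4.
The clique on vertices [7, 8, 9, 16, 18, 20] has size 6 > 4, so it alone needs 6 colors.

No, G is not 4-colorable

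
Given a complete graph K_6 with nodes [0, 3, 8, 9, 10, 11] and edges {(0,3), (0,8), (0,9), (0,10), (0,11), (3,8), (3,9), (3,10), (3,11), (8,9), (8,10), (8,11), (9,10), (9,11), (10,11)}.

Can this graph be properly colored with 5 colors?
The clique on vertices [0, 3, 8, 9, 10, 11] has size 6 > 5, so it alone needs 6 colors.

No, G is not 5-colorable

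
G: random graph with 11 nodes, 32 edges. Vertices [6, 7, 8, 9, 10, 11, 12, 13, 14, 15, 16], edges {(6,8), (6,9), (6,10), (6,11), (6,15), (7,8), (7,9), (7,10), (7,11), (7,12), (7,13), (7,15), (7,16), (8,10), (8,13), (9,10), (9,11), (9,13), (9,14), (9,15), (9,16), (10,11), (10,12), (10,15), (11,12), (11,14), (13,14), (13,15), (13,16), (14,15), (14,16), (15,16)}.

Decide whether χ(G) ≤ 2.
The clique on vertices [9, 13, 14, 15, 16] has size 5 > 2, so it alone needs 5 colors.

No, G is not 2-colorable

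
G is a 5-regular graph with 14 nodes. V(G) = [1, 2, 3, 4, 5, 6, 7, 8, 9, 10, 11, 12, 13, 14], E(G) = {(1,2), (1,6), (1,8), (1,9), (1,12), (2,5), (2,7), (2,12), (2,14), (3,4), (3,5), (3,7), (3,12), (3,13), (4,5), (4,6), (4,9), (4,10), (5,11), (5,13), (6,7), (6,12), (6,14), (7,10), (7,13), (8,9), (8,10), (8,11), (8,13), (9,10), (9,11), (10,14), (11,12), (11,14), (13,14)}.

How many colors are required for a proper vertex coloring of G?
χ(G) = 4

Clique number ω(G) = 3 (lower bound: χ ≥ ω).
Suppose a proper 3-coloring c exists. The clique [1, 2, 12] takes 3 distinct colors; by symmetry let c(1) = 1, c(2) = 2, c(12) = 3.
- Vertex 6: neighbors [1, 12] already have colors [1, 3] ⇒ c(6) = 2.
- Vertex 3: neighbors [12] already have colors [3]; try each remaining color.
- Case c(3) = 1:
  - Vertex 4: neighbors [3, 6] already have colors [1, 2] ⇒ c(4) = 3.
  - Vertex 5: neighbors [3, 2, 4] already have colors [1, 2, 3] — all 3 colors blocked. Contradiction.
- Case c(3) = 2:
  - Vertex 8: neighbors [1] already have colors [1]; try each remaining color.
  - Case c(8) = 2:
    - Vertex 9: neighbors [1, 8] already have colors [1, 2] ⇒ c(9) = 3.
    - Vertex 10: neighbors [8, 9] already have colors [2, 3] ⇒ c(10) = 1.
    - Vertex 4: neighbors [10, 3, 9] already have colors [1, 2, 3] — all 3 colors blocked. Contradiction.
  - Case c(8) = 3:
    - Vertex 9: neighbors [1, 8] already have colors [1, 3] ⇒ c(9) = 2.
    - Vertex 10: neighbors [9, 8] already have colors [2, 3] ⇒ c(10) = 1.
    - Vertex 13: neighbors [3, 8] already have colors [2, 3] ⇒ c(13) = 1.
    - Vertex 5: neighbors [13, 2] already have colors [1, 2] ⇒ c(5) = 3.
    - Vertex 4: neighbors [10, 3, 5] already have colors [1, 2, 3] — all 3 colors blocked. Contradiction.
Every case ends in a contradiction, so G has no proper 3-coloring (χ ≥ 4).
The coloring below uses 4 colors, so χ(G) = 4.
A valid 4-coloring: color 1: [2, 3, 6, 10, 11]; color 2: [5, 7, 8, 12, 14]; color 3: [1, 4, 13]; color 4: [9].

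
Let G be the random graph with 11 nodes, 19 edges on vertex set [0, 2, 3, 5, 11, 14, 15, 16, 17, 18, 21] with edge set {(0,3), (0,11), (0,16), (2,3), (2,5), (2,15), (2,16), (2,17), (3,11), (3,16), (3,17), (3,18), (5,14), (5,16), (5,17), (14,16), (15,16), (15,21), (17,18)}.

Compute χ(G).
Clique number ω(G) = 3 (lower bound: χ ≥ ω).
The clique on [0, 3, 16] has size 3, forcing χ ≥ 3, and the coloring below uses 3 colors, so χ(G) = 3.
A valid 3-coloring: color 1: [3, 5, 15]; color 2: [11, 16, 17, 21]; color 3: [0, 2, 14, 18].

χ(G) = 3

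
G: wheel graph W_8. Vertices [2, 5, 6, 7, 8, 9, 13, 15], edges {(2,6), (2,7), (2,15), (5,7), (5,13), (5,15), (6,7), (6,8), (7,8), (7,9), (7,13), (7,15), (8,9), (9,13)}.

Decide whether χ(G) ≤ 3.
Odd cycle [6, 2, 15, 5, 13, 9, 8] needs 3 colors (χ ≥ 3).
Vertex 7 is adjacent to every vertex of [2, 5, 6, 8, 9, 13, 15], which already need 3 colors among themselves, so 7 needs a new color (χ ≥ 4).
Hence χ(G) ≥ 4 > 3, so no proper 3-coloring exists.

No, G is not 3-colorable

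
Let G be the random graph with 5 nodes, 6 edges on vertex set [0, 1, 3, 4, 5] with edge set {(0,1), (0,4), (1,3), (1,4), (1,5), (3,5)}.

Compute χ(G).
χ(G) = 3

Clique number ω(G) = 3 (lower bound: χ ≥ ω).
The clique on [0, 1, 4] has size 3, forcing χ ≥ 3, and the coloring below uses 3 colors, so χ(G) = 3.
A valid 3-coloring: color 1: [1]; color 2: [3, 4]; color 3: [0, 5].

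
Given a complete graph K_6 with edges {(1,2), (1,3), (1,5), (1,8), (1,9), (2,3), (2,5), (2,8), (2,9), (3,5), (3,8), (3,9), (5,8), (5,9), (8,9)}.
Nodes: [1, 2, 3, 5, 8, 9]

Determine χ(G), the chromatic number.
χ(G) = 6

Clique number ω(G) = 6 (lower bound: χ ≥ ω).
The clique on [1, 2, 3, 5, 8, 9] has size 6, forcing χ ≥ 6, and the coloring below uses 6 colors, so χ(G) = 6.
A valid 6-coloring: color 1: [3]; color 2: [2]; color 3: [1]; color 4: [9]; color 5: [8]; color 6: [5].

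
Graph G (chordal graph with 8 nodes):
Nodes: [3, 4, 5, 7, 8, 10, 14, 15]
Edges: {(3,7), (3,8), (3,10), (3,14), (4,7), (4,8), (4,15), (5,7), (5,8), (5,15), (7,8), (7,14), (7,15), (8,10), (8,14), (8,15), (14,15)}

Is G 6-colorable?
A valid 6-coloring: color 1: [8]; color 2: [7, 10]; color 3: [3, 15]; color 4: [4, 5, 14].
(χ(G) = 4 ≤ 6.)

Yes, G is 6-colorable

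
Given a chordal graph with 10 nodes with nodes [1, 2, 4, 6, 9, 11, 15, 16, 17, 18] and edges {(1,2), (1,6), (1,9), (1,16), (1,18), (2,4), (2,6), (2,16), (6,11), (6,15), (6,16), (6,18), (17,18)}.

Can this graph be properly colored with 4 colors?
Yes, G is 4-colorable

A valid 4-coloring: color 1: [4, 6, 9, 17]; color 2: [1, 11, 15]; color 3: [2, 18]; color 4: [16].
(χ(G) = 4 ≤ 4.)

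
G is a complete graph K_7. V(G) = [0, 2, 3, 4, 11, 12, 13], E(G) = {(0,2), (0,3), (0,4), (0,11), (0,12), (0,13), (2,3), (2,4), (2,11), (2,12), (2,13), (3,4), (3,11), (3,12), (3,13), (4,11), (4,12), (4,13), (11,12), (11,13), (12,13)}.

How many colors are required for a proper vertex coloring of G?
Clique number ω(G) = 7 (lower bound: χ ≥ ω).
The clique on [0, 2, 3, 4, 11, 12, 13] has size 7, forcing χ ≥ 7, and the coloring below uses 7 colors, so χ(G) = 7.
A valid 7-coloring: color 1: [0]; color 2: [12]; color 3: [3]; color 4: [13]; color 5: [11]; color 6: [2]; color 7: [4].

χ(G) = 7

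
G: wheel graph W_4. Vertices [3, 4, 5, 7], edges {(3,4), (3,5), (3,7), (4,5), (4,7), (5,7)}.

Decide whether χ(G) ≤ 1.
No, G is not 1-colorable

The clique on vertices [3, 4, 5, 7] has size 4 > 1, so it alone needs 4 colors.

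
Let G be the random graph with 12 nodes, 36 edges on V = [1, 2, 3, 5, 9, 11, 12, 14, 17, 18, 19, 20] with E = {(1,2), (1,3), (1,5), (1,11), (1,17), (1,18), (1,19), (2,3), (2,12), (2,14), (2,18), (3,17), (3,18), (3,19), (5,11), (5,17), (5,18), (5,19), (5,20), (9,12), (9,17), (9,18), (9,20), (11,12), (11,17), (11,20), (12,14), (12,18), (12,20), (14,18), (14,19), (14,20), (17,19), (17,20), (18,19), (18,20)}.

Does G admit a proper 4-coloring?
Suppose a proper 4-coloring c exists. The clique [1, 2, 3, 18] takes 4 distinct colors; by symmetry let c(1) = 1, c(2) = 2, c(3) = 3, c(18) = 4.
- Vertex 19: neighbors [1, 3, 18] already have colors [1, 3, 4] ⇒ c(19) = 2.
- Vertex 17: neighbors [1, 19, 3] already have colors [1, 2, 3] ⇒ c(17) = 4.
- Vertex 5: neighbors [1, 19, 17] already have colors [1, 2, 4] ⇒ c(5) = 3.
- Vertex 11: neighbors [1, 5, 17] already have colors [1, 3, 4] ⇒ c(11) = 2.
- Vertex 20: neighbors [11, 5, 17] already have colors [2, 3, 4] ⇒ c(20) = 1.
- Vertex 12: neighbors [20, 2, 18] already have colors [1, 2, 4] ⇒ c(12) = 3.
- Vertex 14: neighbors [20, 2, 12, 18] already have colors [1, 2, 3, 4] — all 4 colors blocked. Contradiction.
The forced assignments end in a contradiction, so G has no proper 4-coloring (χ ≥ 5).

No, G is not 4-colorable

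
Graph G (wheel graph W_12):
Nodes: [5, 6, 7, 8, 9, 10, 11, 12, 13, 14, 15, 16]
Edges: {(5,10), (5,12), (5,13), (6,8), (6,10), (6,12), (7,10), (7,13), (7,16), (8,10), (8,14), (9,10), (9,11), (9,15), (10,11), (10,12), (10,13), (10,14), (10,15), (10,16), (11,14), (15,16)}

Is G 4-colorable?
Yes, G is 4-colorable

A valid 4-coloring: color 1: [10]; color 2: [8, 9, 12, 13, 16]; color 3: [5, 6, 7, 14, 15]; color 4: [11].
(χ(G) = 4 ≤ 4.)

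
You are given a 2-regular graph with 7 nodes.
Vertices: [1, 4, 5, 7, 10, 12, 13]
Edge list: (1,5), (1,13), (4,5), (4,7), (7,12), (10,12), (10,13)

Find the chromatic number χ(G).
Clique number ω(G) = 2 (lower bound: χ ≥ ω).
Odd cycle [1, 13, 10, 12, 7, 4, 5] needs 3 colors (χ ≥ 3).
The coloring below uses 3 colors, so χ(G) = 3.
A valid 3-coloring: color 1: [4, 12, 13]; color 2: [5, 7, 10]; color 3: [1].

χ(G) = 3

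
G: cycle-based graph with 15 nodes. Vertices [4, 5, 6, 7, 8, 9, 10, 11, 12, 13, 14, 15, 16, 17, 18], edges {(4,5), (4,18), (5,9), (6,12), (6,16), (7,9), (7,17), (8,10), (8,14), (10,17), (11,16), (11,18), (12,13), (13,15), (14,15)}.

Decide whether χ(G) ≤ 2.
No, G is not 2-colorable

Odd cycle [8, 14, 15, 13, 12, 6, 16, 11, 18, 4, 5, 9, 7, 17, 10] needs 3 colors (χ ≥ 3).
Hence χ(G) ≥ 3 > 2, so no proper 2-coloring exists.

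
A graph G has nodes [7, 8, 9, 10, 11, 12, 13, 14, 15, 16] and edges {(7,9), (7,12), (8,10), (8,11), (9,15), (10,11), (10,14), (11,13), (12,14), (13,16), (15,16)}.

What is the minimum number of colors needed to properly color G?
χ(G) = 3

Clique number ω(G) = 3 (lower bound: χ ≥ ω).
The clique on [8, 10, 11] has size 3, forcing χ ≥ 3, and the coloring below uses 3 colors, so χ(G) = 3.
A valid 3-coloring: color 1: [7, 11, 14, 15]; color 2: [9, 10, 12, 16]; color 3: [8, 13].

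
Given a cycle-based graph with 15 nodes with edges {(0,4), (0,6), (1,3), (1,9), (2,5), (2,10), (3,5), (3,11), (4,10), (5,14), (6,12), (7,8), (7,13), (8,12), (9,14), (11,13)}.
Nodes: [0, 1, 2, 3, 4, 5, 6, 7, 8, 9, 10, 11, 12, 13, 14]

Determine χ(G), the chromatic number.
Clique number ω(G) = 2 (lower bound: χ ≥ ω).
Odd cycle [14, 9, 1, 3, 5] needs 3 colors (χ ≥ 3).
The coloring below uses 3 colors, so χ(G) = 3.
A valid 3-coloring: color 1: [0, 5, 7, 9, 10, 11, 12]; color 2: [2, 3, 4, 6, 8, 13, 14]; color 3: [1].

χ(G) = 3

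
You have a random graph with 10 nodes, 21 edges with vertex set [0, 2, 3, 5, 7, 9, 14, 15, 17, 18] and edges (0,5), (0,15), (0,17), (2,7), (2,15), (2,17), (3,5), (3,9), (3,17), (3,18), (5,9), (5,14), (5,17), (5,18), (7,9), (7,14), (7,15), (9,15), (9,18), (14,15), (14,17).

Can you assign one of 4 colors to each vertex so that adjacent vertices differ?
A valid 4-coloring: color 1: [5, 15]; color 2: [9, 17]; color 3: [0, 2, 3, 14]; color 4: [7, 18].
(χ(G) = 4 ≤ 4.)

Yes, G is 4-colorable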